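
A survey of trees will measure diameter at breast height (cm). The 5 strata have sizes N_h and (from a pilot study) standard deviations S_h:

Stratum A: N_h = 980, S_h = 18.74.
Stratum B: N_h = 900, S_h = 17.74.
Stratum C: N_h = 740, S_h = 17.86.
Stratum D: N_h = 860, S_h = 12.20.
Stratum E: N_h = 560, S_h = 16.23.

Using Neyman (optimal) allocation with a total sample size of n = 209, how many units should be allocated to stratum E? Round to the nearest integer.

Neyman allocation: n_h = n · N_h S_h / Σ N_i S_i, with n = 209.
  stratum A: N_h·S_h = 980·18.74 = 18365.20
  stratum B: N_h·S_h = 900·17.74 = 15966.00
  stratum C: N_h·S_h = 740·17.86 = 13216.40
  stratum D: N_h·S_h = 860·12.20 = 10492.00
  stratum E: N_h·S_h = 560·16.23 = 9088.80
Σ N_h S_h = 67128.40
n for stratum E = 209·9088.80/67128.40 = 28.297 → 28

28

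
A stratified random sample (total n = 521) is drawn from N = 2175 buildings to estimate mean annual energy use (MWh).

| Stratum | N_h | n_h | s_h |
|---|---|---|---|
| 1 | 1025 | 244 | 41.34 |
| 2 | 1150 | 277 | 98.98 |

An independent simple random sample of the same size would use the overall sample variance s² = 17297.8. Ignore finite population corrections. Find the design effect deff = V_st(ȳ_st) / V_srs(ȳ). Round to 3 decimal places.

deff ≈ 0.345

V̂(ȳ_st) = Σ W_h² s_h²/n_h, with W_h = N_h/N and N = 2175:
  stratum 1: (1025/2175)²·41.34²/244 = 1.55554
  stratum 2: (1150/2175)²·98.98²/277 = 9.88763
V_st = 11.4432
V_srs = s²/n = 17297.8/521 = 33.2012
deff = V_st / V_srs = 11.4432/33.2012 = 0.3447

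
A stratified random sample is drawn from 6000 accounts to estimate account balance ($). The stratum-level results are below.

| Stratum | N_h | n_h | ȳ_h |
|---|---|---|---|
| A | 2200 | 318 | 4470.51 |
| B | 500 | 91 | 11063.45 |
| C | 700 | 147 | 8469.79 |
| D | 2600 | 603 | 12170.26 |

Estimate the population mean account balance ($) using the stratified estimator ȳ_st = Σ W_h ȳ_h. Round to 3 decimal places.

N = Σ N_h = 6000. Stratum weights W_h = N_h/N.
ȳ_st = (2200·4470.51 + 500·11063.45 + 700·8469.79 + 2600·12170.26) / 6000 = 8823.06267

ȳ_st ≈ 8823.063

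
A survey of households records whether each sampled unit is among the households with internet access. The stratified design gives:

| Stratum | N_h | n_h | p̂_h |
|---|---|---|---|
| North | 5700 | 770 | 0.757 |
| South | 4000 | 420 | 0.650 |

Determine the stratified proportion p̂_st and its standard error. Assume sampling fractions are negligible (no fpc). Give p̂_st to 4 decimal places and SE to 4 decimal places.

p̂_st ≈ 0.7129, SE ≈ 0.0132

N = 9700; stratum weights W_h = N_h/N.
p̂_st = Σ W_h p̂_h = (5700·0.757 + 4000·0.650)/9700 = 0.71288
V̂(p̂_st) = Σ W_h² p̂_h(1−p̂_h)/(n_h−1):
  stratum North: (5700/9700)²·0.757·0.243/769 = 8.26004e-05
  stratum South: (4000/9700)²·0.650·0.350/419 = 9.23302e-05
V̂(p̂_st) = 0.000174931; SE = √V̂ = 0.0132261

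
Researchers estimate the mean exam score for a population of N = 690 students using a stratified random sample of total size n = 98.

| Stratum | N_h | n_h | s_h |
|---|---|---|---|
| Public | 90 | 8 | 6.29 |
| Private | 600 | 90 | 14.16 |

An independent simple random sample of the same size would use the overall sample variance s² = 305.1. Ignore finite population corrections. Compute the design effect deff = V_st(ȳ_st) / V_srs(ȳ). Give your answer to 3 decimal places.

deff ≈ 0.568

V̂(ȳ_st) = Σ W_h² s_h²/n_h, with W_h = N_h/N and N = 690:
  stratum Public: (90/690)²·6.29²/8 = 0.0841392
  stratum Private: (600/690)²·14.16²/90 = 1.68457
V_st = 1.76871
V_srs = s²/n = 305.1/98 = 3.11327
deff = V_st / V_srs = 1.76871/3.11327 = 0.5681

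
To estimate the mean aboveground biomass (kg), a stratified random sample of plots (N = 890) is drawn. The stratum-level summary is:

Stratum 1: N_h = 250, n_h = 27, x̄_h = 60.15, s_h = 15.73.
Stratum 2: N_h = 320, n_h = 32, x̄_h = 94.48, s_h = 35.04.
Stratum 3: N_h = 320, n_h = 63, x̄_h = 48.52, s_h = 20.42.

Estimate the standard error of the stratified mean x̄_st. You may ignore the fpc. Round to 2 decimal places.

SE(x̄_st) ≈ 2.56

V̂(x̄_st) = Σ W_h² s_h²/n_h, with W_h = N_h/N and N = 890:
  stratum 1: (250/890)²·15.73²/27 = 0.723092
  stratum 2: (320/890)²·35.04²/32 = 4.96019
  stratum 3: (320/890)²·20.42²/63 = 0.85564
V̂(x̄_st) = 6.53892
SE(x̄_st) = √6.53892 = 2.55713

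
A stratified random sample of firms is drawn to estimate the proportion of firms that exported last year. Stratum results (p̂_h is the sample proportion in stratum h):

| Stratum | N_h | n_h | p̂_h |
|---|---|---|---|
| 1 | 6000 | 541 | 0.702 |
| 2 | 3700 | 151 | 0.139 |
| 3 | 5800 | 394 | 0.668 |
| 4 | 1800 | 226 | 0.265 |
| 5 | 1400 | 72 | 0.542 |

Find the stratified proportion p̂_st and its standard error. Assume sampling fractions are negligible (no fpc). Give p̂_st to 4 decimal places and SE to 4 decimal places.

N = 18700; stratum weights W_h = N_h/N.
p̂_st = Σ W_h p̂_h = (6000·0.702 + 3700·0.139 + 5800·0.668 + 1800·0.265 + 1400·0.542)/18700 = 0.52602
V̂(p̂_st) = Σ W_h² p̂_h(1−p̂_h)/(n_h−1):
  stratum 1: (6000/18700)²·0.702·0.298/540 = 3.98822e-05
  stratum 2: (3700/18700)²·0.139·0.861/150 = 3.12354e-05
  stratum 3: (5800/18700)²·0.668·0.332/393 = 5.42869e-05
  stratum 4: (1800/18700)²·0.265·0.735/225 = 8.0207e-06
  stratum 5: (1400/18700)²·0.542·0.458/71 = 1.95965e-05
V̂(p̂_st) = 0.000153022; SE = √V̂ = 0.0123702

p̂_st ≈ 0.5260, SE ≈ 0.0124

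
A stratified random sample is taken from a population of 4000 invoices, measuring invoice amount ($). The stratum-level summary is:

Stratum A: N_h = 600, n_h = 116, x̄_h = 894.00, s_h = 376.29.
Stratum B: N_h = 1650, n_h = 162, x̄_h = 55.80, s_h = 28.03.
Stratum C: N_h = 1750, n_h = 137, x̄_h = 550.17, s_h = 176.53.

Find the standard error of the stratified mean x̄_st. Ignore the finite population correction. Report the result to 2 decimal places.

SE(x̄_st) ≈ 8.48

V̂(x̄_st) = Σ W_h² s_h²/n_h, with W_h = N_h/N and N = 4000:
  stratum A: (600/4000)²·376.29²/116 = 27.4644
  stratum B: (1650/4000)²·28.03²/162 = 0.825238
  stratum C: (1750/4000)²·176.53²/137 = 43.5384
V̂(x̄_st) = 71.828
SE(x̄_st) = √71.828 = 8.47514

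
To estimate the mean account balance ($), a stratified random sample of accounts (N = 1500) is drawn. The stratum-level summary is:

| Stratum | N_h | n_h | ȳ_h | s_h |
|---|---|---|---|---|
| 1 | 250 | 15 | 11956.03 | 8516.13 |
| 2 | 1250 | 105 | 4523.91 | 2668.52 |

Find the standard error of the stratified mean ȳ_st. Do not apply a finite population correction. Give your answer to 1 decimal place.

SE(ȳ_st) ≈ 425.9

V̂(ȳ_st) = Σ W_h² s_h²/n_h, with W_h = N_h/N and N = 1500:
  stratum 1: (250/1500)²·8516.13²/15 = 134305
  stratum 2: (1250/1500)²·2668.52²/105 = 47096.6
V̂(ȳ_st) = 181401
SE(ȳ_st) = √181401 = 425.912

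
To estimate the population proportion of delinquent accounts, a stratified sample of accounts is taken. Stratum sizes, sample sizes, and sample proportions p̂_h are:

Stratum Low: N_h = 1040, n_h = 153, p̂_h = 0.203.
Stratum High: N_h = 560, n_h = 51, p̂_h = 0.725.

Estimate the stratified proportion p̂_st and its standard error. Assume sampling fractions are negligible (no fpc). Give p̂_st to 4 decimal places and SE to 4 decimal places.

p̂_st ≈ 0.3857, SE ≈ 0.0306

N = 1600; stratum weights W_h = N_h/N.
p̂_st = Σ W_h p̂_h = (1040·0.203 + 560·0.725)/1600 = 0.38570
V̂(p̂_st) = Σ W_h² p̂_h(1−p̂_h)/(n_h−1):
  stratum Low: (1040/1600)²·0.203·0.797/152 = 0.000449715
  stratum High: (560/1600)²·0.725·0.275/50 = 0.000488469
V̂(p̂_st) = 0.000938184; SE = √V̂ = 0.0306298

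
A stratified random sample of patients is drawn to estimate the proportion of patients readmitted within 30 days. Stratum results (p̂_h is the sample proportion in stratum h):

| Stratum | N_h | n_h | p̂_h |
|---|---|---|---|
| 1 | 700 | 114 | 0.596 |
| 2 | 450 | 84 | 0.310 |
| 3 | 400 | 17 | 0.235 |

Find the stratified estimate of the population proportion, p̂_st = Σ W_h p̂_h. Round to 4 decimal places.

N = 1550; stratum weights W_h = N_h/N.
p̂_st = Σ W_h p̂_h = (700·0.596 + 450·0.310 + 400·0.235)/1550 = 0.41981

p̂_st ≈ 0.4198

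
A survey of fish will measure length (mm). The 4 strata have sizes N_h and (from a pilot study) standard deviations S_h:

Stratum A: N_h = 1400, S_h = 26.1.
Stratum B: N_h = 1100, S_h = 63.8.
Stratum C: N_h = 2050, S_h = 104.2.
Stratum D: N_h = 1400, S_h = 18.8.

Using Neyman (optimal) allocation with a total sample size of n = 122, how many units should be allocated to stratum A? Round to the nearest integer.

Neyman allocation: n_h = n · N_h S_h / Σ N_i S_i, with n = 122.
  stratum A: N_h·S_h = 1400·26.1 = 36540.00
  stratum B: N_h·S_h = 1100·63.8 = 70180.00
  stratum C: N_h·S_h = 2050·104.2 = 213610.00
  stratum D: N_h·S_h = 1400·18.8 = 26320.00
Σ N_h S_h = 346650.00
n for stratum A = 122·36540.00/346650.00 = 12.860 → 13

13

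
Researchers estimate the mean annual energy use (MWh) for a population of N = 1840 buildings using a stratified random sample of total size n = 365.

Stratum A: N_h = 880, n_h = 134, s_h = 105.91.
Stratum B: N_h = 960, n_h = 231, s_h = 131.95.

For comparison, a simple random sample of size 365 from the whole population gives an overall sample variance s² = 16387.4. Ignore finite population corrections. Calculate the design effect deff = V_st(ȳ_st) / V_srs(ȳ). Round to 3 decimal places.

V̂(ȳ_st) = Σ W_h² s_h²/n_h, with W_h = N_h/N and N = 1840:
  stratum A: (880/1840)²·105.91²/134 = 19.1469
  stratum B: (960/1840)²·131.95²/231 = 20.517
V_st = 39.6639
V_srs = s²/n = 16387.4/365 = 44.897
deff = V_st / V_srs = 39.6639/44.897 = 0.8834

deff ≈ 0.883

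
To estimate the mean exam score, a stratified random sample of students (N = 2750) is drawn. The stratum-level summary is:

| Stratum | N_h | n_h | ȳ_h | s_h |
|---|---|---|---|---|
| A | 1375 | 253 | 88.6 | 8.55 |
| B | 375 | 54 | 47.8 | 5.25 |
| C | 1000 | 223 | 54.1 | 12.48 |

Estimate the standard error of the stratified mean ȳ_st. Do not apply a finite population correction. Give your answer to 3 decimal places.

SE(ȳ_st) ≈ 0.417

V̂(ȳ_st) = Σ W_h² s_h²/n_h, with W_h = N_h/N and N = 2750:
  stratum A: (1375/2750)²·8.55²/253 = 0.0722357
  stratum B: (375/2750)²·5.25²/54 = 0.00949122
  stratum C: (1000/2750)²·12.48²/223 = 0.0923547
V̂(ȳ_st) = 0.174082
SE(ȳ_st) = √0.174082 = 0.417231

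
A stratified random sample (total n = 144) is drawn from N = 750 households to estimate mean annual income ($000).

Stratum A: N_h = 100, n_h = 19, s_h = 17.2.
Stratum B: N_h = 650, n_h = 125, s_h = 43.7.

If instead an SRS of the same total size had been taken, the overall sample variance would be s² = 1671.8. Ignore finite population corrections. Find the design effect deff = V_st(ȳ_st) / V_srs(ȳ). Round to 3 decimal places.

deff ≈ 1.012

V̂(ȳ_st) = Σ W_h² s_h²/n_h, with W_h = N_h/N and N = 750:
  stratum A: (100/750)²·17.2²/19 = 0.276809
  stratum B: (650/750)²·43.7²/125 = 11.4751
V_st = 11.7519
V_srs = s²/n = 1671.8/144 = 11.6097
deff = V_st / V_srs = 11.7519/11.6097 = 1.0122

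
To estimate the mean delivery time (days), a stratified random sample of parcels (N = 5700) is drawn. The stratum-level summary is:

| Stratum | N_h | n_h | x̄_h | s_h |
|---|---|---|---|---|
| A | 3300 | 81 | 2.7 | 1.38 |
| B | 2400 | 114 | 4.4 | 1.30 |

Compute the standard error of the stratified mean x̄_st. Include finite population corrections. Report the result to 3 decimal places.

SE(x̄_st) ≈ 0.101

V̂(x̄_st) = Σ W_h² (1 − n_h/N_h) s_h²/n_h, with W_h = N_h/N and N = 5700:
  stratum A: (3300/5700)²·(1 − 81/3300)·1.38²/81 = 0.00768703
  stratum B: (2400/5700)²·(1 − 114/2400)·1.30²/114 = 0.00250334
V̂(x̄_st) = 0.0101904
SE(x̄_st) = √0.0101904 = 0.100947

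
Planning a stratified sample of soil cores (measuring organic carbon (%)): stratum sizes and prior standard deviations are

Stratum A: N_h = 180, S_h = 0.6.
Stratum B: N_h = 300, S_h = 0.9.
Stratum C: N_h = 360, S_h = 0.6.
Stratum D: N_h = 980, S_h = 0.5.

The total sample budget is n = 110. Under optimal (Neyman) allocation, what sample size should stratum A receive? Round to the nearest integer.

Neyman allocation: n_h = n · N_h S_h / Σ N_i S_i, with n = 110.
  stratum A: N_h·S_h = 180·0.6 = 108.00
  stratum B: N_h·S_h = 300·0.9 = 270.00
  stratum C: N_h·S_h = 360·0.6 = 216.00
  stratum D: N_h·S_h = 980·0.5 = 490.00
Σ N_h S_h = 1084.00
n for stratum A = 110·108.00/1084.00 = 10.959 → 11

11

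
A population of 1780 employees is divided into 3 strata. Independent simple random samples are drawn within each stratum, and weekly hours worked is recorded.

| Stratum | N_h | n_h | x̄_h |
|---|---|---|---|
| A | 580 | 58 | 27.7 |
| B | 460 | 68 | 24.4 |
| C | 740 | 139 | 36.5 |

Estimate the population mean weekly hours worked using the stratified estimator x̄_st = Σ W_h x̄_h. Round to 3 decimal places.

x̄_st ≈ 30.506

N = Σ N_h = 1780. Stratum weights W_h = N_h/N.
x̄_st = (580·27.7 + 460·24.4 + 740·36.5) / 1780 = 30.50562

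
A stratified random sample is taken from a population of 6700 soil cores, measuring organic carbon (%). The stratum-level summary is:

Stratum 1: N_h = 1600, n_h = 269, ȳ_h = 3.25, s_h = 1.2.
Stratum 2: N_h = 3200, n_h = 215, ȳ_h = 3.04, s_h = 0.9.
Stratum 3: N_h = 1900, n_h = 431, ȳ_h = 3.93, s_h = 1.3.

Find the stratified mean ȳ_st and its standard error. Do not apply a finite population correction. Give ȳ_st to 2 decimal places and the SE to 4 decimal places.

ȳ_st = Σ W_h ȳ_h = (1600·3.25 + 3200·3.04 + 1900·3.93)/6700 = 3.34254
V̂(ȳ_st) = Σ W_h² s_h²/n_h, with W_h = N_h/N and N = 6700:
  stratum 1: (1600/6700)²·1.2²/269 = 0.000305282
  stratum 2: (3200/6700)²·0.9²/215 = 0.000859403
  stratum 3: (1900/6700)²·1.3²/431 = 0.000315331
V̂(ȳ_st) = 0.00148002
SE(ȳ_st) = √0.00148002 = 0.038471

ȳ_st ≈ 3.34, SE ≈ 0.0385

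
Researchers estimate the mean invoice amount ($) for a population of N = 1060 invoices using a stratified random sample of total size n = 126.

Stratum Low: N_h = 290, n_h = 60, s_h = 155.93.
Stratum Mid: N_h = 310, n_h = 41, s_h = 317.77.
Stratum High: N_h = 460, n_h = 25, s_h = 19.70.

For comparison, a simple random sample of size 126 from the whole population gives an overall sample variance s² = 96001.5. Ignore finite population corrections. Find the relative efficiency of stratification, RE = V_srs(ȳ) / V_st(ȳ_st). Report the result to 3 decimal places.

RE ≈ 3.124

V̂(ȳ_st) = Σ W_h² s_h²/n_h, with W_h = N_h/N and N = 1060:
  stratum Low: (290/1060)²·155.93²/60 = 30.3314
  stratum Mid: (310/1060)²·317.77²/41 = 210.646
  stratum High: (460/1060)²·19.70²/25 = 2.92345
V_st = 243.901
V_srs = s²/n = 96001.5/126 = 761.917
Relative efficiency = V_srs / V_st = 761.917/243.901 = 3.1239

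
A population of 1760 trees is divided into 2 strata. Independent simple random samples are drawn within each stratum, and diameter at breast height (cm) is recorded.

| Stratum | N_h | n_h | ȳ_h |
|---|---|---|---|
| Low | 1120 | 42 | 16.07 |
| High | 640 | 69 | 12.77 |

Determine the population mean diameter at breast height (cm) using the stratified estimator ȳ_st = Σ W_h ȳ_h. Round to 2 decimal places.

ȳ_st ≈ 14.87

N = Σ N_h = 1760. Stratum weights W_h = N_h/N.
ȳ_st = (1120·16.07 + 640·12.77) / 1760 = 14.8700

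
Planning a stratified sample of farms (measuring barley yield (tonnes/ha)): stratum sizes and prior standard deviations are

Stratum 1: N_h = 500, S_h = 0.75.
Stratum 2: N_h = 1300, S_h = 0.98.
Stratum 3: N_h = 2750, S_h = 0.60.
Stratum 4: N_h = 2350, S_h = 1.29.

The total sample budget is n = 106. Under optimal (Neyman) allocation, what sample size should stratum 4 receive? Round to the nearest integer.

51

Neyman allocation: n_h = n · N_h S_h / Σ N_i S_i, with n = 106.
  stratum 1: N_h·S_h = 500·0.75 = 375.00
  stratum 2: N_h·S_h = 1300·0.98 = 1274.00
  stratum 3: N_h·S_h = 2750·0.60 = 1650.00
  stratum 4: N_h·S_h = 2350·1.29 = 3031.50
Σ N_h S_h = 6330.50
n for stratum 4 = 106·3031.50/6330.50 = 50.760 → 51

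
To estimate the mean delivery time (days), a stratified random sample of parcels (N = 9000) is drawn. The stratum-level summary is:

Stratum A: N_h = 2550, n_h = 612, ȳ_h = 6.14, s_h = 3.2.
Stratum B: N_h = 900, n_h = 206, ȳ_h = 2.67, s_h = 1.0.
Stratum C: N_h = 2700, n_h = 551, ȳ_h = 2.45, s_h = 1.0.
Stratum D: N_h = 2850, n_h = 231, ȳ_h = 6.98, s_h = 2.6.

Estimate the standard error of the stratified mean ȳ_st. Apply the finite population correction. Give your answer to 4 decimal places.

SE(ȳ_st) ≈ 0.0623

V̂(ȳ_st) = Σ W_h² (1 − n_h/N_h) s_h²/n_h, with W_h = N_h/N and N = 9000:
  stratum A: (2550/9000)²·(1 − 612/2550)·3.2²/612 = 0.00102084
  stratum B: (900/9000)²·(1 − 206/900)·1.0²/206 = 3.74326e-05
  stratum C: (2700/9000)²·(1 − 551/2700)·1.0²/551 = 0.000130006
  stratum D: (2850/9000)²·(1 − 231/2850)·2.6²/231 = 0.00269668
V̂(ȳ_st) = 0.00388496
SE(ȳ_st) = √0.00388496 = 0.0623295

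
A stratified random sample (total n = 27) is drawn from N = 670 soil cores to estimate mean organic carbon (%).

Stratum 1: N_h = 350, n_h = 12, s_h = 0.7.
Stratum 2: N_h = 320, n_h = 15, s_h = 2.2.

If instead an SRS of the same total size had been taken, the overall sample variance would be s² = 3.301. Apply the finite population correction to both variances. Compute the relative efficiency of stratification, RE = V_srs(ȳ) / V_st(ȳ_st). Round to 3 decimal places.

V̂(ȳ_st) = Σ W_h² (1 − n_h/N_h) s_h²/n_h, with W_h = N_h/N and N = 670:
  stratum 1: (350/670)²·(1 − 12/350)·0.7²/12 = 0.0107609
  stratum 2: (320/670)²·(1 − 15/320)·2.2²/15 = 0.0701543
V_st = 0.0809152
V_srs = (1 − 27/670)·3.301/27 = 0.117332
Relative efficiency = V_srs / V_st = 0.117332/0.0809152 = 1.4501

RE ≈ 1.450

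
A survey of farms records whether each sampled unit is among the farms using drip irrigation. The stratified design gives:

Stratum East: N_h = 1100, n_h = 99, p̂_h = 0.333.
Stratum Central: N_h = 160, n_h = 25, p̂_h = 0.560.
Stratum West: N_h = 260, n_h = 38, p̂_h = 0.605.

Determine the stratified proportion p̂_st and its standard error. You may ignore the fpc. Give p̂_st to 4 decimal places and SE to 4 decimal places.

N = 1520; stratum weights W_h = N_h/N.
p̂_st = Σ W_h p̂_h = (1100·0.333 + 160·0.560 + 260·0.605)/1520 = 0.40342
V̂(p̂_st) = Σ W_h² p̂_h(1−p̂_h)/(n_h−1):
  stratum East: (1100/1520)²·0.333·0.667/98 = 0.00118698
  stratum Central: (160/1520)²·0.560·0.440/24 = 0.000113758
  stratum West: (260/1520)²·0.605·0.395/37 = 0.000188978
V̂(p̂_st) = 0.00148971; SE = √V̂ = 0.0385968

p̂_st ≈ 0.4034, SE ≈ 0.0386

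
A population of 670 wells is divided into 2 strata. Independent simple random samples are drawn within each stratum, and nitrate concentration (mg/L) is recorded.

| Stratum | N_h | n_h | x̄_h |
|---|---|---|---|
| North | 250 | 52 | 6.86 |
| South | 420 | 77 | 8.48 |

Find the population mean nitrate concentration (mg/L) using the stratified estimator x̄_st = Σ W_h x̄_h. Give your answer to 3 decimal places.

x̄_st ≈ 7.876

N = Σ N_h = 670. Stratum weights W_h = N_h/N.
x̄_st = (250·6.86 + 420·8.48) / 670 = 7.87552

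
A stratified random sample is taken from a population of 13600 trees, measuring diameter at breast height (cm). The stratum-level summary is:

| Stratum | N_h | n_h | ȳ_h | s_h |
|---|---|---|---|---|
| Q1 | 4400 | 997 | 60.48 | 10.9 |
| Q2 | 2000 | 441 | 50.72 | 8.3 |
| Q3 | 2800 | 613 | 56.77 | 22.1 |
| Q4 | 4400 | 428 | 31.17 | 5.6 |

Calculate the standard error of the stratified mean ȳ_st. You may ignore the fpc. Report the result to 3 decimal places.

SE(ȳ_st) ≈ 0.239

V̂(ȳ_st) = Σ W_h² s_h²/n_h, with W_h = N_h/N and N = 13600:
  stratum Q1: (4400/13600)²·10.9²/997 = 0.0124734
  stratum Q2: (2000/13600)²·8.3²/441 = 0.00337831
  stratum Q3: (2800/13600)²·22.1²/613 = 0.0337724
  stratum Q4: (4400/13600)²·5.6²/428 = 0.00766937
V̂(ȳ_st) = 0.0572935
SE(ȳ_st) = √0.0572935 = 0.239361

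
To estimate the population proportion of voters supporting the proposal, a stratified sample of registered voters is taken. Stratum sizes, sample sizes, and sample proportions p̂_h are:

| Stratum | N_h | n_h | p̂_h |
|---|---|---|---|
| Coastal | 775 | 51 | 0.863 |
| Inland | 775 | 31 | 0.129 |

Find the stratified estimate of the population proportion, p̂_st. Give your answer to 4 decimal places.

N = 1550; stratum weights W_h = N_h/N.
p̂_st = Σ W_h p̂_h = (775·0.863 + 775·0.129)/1550 = 0.49600

p̂_st ≈ 0.4960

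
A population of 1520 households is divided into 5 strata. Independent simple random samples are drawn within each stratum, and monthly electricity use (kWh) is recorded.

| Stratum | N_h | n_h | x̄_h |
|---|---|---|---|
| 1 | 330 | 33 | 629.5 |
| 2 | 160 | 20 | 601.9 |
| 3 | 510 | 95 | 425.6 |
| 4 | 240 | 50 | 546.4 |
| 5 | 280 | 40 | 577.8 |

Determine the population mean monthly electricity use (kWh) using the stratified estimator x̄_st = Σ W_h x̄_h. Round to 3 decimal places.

N = Σ N_h = 1520. Stratum weights W_h = N_h/N.
x̄_st = (330·629.5 + 160·601.9 + 510·425.6 + 240·546.4 + 280·577.8) / 1520 = 535.53618

x̄_st ≈ 535.536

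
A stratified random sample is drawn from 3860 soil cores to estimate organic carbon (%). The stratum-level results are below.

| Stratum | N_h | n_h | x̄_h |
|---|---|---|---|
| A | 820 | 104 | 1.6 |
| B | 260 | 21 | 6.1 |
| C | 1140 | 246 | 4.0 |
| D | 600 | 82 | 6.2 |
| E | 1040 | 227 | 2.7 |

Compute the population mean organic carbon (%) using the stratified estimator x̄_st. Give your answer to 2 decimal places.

x̄_st ≈ 3.62

N = Σ N_h = 3860. Stratum weights W_h = N_h/N.
x̄_st = (820·1.6 + 260·6.1 + 1140·4.0 + 600·6.2 + 1040·2.7) / 3860 = 3.6233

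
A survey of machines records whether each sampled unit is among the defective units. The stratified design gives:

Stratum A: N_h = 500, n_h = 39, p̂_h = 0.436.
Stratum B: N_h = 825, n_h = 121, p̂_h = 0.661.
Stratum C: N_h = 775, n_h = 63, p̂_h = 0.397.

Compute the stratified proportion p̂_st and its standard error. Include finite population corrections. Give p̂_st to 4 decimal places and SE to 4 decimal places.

p̂_st ≈ 0.5100, SE ≈ 0.0327

N = 2100; stratum weights W_h = N_h/N.
p̂_st = Σ W_h p̂_h = (500·0.436 + 825·0.661 + 775·0.397)/2100 = 0.51000
V̂(p̂_st) = Σ W_h² (1 − n_h/N_h) p̂_h(1−p̂_h)/(n_h−1):
  stratum A: (500/2100)²·(1 − 39/500)·0.436·0.564/38 = 0.000338232
  stratum B: (825/2100)²·(1 − 121/825)·0.661·0.339/120 = 0.000245928
  stratum C: (775/2100)²·(1 − 63/775)·0.397·0.603/62 = 0.000483125
V̂(p̂_st) = 0.00106728; SE = √V̂ = 0.0326693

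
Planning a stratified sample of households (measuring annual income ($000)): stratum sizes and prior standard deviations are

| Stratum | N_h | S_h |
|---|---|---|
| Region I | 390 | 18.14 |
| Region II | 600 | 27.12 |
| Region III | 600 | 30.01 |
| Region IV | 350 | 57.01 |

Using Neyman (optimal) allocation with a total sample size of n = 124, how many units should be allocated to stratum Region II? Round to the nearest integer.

33

Neyman allocation: n_h = n · N_h S_h / Σ N_i S_i, with n = 124.
  stratum Region I: N_h·S_h = 390·18.14 = 7074.60
  stratum Region II: N_h·S_h = 600·27.12 = 16272.00
  stratum Region III: N_h·S_h = 600·30.01 = 18006.00
  stratum Region IV: N_h·S_h = 350·57.01 = 19953.50
Σ N_h S_h = 61306.10
n for stratum Region II = 124·16272.00/61306.10 = 32.912 → 33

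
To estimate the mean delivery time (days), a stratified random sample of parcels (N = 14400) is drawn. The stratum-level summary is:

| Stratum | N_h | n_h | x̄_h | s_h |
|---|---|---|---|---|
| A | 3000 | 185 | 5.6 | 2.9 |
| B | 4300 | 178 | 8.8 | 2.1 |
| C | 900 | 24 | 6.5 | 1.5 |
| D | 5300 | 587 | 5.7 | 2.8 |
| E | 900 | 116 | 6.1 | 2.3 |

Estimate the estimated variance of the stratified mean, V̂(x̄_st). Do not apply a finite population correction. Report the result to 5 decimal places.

V̂(x̄_st) = Σ W_h² s_h²/n_h, with W_h = N_h/N and N = 14400:
  stratum A: (3000/14400)²·2.9²/185 = 0.00197307
  stratum B: (4300/14400)²·2.1²/178 = 0.00220918
  stratum C: (900/14400)²·1.5²/24 = 0.000366211
  stratum D: (5300/14400)²·2.8²/587 = 0.00180928
  stratum E: (900/14400)²·2.3²/116 = 0.000178138
V̂(x̄_st) = 0.00653587

V̂(x̄_st) ≈ 0.00654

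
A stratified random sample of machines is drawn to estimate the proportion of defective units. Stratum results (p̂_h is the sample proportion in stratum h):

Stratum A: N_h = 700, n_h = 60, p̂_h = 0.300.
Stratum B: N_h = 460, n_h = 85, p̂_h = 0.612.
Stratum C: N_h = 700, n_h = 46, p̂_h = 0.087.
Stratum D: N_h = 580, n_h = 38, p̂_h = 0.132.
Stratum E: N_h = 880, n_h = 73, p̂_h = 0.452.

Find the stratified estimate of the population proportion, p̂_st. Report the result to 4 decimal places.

N = 3320; stratum weights W_h = N_h/N.
p̂_st = Σ W_h p̂_h = (700·0.300 + 460·0.612 + 700·0.087 + 580·0.132 + 880·0.452)/3320 = 0.30926

p̂_st ≈ 0.3093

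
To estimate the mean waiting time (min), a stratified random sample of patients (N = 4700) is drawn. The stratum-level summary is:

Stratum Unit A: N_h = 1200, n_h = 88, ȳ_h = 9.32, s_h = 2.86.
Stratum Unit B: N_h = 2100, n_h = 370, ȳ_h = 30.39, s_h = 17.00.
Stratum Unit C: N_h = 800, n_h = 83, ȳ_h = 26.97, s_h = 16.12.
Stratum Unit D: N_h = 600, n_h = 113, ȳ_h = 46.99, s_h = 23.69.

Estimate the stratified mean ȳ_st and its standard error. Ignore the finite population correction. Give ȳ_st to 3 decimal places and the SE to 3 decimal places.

ȳ_st ≈ 26.547, SE ≈ 0.578

ȳ_st = Σ W_h ȳ_h = (1200·9.32 + 2100·30.39 + 800·26.97 + 600·46.99)/4700 = 26.54745
V̂(ȳ_st) = Σ W_h² s_h²/n_h, with W_h = N_h/N and N = 4700:
  stratum Unit A: (1200/4700)²·2.86²/88 = 0.00605921
  stratum Unit B: (2100/4700)²·17.00²/370 = 0.155933
  stratum Unit C: (800/4700)²·16.12²/83 = 0.090706
  stratum Unit D: (600/4700)²·23.69²/113 = 0.0809391
V̂(ȳ_st) = 0.333638
SE(ȳ_st) = √0.333638 = 0.577614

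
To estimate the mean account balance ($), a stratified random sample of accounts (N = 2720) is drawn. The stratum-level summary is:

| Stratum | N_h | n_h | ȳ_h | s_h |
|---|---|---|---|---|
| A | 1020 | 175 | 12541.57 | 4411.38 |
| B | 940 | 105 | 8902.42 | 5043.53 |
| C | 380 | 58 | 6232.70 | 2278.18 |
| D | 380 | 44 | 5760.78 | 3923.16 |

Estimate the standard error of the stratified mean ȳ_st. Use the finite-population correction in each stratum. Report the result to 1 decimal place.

SE(ȳ_st) ≈ 214.9

V̂(ȳ_st) = Σ W_h² (1 − n_h/N_h) s_h²/n_h, with W_h = N_h/N and N = 2720:
  stratum A: (1020/2720)²·(1 − 175/1020)·4411.38²/175 = 12954.8
  stratum B: (940/2720)²·(1 − 105/940)·5043.53²/105 = 25701.4
  stratum C: (380/2720)²·(1 − 58/380)·2278.18²/58 = 1479.96
  stratum D: (380/2720)²·(1 − 44/380)·3923.16²/44 = 6036.77
V̂(ȳ_st) = 46172.9
SE(ȳ_st) = √46172.9 = 214.879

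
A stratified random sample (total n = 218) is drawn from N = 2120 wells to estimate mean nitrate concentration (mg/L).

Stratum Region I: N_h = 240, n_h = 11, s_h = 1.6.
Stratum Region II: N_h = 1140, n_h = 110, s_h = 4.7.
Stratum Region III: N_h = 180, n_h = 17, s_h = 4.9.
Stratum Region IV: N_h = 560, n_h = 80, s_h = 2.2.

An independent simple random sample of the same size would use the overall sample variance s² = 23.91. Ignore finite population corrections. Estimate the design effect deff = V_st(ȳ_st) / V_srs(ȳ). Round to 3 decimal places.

deff ≈ 0.688

V̂(ȳ_st) = Σ W_h² s_h²/n_h, with W_h = N_h/N and N = 2120:
  stratum Region I: (240/2120)²·1.6²/11 = 0.00298262
  stratum Region II: (1140/2120)²·4.7²/110 = 0.0580686
  stratum Region III: (180/2120)²·4.9²/17 = 0.0101816
  stratum Region IV: (560/2120)²·2.2²/80 = 0.00422143
V_st = 0.0754542
V_srs = s²/n = 23.91/218 = 0.109679
deff = V_st / V_srs = 0.0754542/0.109679 = 0.6880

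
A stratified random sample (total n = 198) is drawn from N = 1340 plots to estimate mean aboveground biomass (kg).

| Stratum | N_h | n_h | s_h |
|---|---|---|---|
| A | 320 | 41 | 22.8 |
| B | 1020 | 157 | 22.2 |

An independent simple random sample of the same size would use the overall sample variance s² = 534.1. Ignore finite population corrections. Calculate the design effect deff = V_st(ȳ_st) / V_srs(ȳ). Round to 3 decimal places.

V̂(ȳ_st) = Σ W_h² s_h²/n_h, with W_h = N_h/N and N = 1340:
  stratum A: (320/1340)²·22.8²/41 = 0.723063
  stratum B: (1020/1340)²·22.2²/157 = 1.81885
V_st = 2.54191
V_srs = s²/n = 534.1/198 = 2.69747
deff = V_st / V_srs = 2.54191/2.69747 = 0.9423

deff ≈ 0.942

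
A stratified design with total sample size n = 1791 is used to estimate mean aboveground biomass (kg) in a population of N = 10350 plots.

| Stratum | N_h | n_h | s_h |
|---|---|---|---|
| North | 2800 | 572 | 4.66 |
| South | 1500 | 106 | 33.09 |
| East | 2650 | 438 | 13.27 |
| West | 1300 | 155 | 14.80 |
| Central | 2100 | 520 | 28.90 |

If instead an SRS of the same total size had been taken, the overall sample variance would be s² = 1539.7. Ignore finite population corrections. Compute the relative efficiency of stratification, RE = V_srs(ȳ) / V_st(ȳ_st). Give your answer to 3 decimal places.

V̂(ȳ_st) = Σ W_h² s_h²/n_h, with W_h = N_h/N and N = 10350:
  stratum North: (2800/10350)²·4.66²/572 = 0.0027785
  stratum South: (1500/10350)²·33.09²/106 = 0.216965
  stratum East: (2650/10350)²·13.27²/438 = 0.026356
  stratum West: (1300/10350)²·14.80²/155 = 0.0222945
  stratum Central: (2100/10350)²·28.90²/520 = 0.0661226
V_st = 0.334517
V_srs = s²/n = 1539.7/1791 = 0.859687
Relative efficiency = V_srs / V_st = 0.859687/0.334517 = 2.5699

RE ≈ 2.570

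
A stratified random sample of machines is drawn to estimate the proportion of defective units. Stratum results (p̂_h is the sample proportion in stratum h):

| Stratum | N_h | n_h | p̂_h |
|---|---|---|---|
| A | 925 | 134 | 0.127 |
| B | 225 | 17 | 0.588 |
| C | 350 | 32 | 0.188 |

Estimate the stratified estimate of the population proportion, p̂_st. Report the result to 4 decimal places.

p̂_st ≈ 0.2104

N = 1500; stratum weights W_h = N_h/N.
p̂_st = Σ W_h p̂_h = (925·0.127 + 225·0.588 + 350·0.188)/1500 = 0.21038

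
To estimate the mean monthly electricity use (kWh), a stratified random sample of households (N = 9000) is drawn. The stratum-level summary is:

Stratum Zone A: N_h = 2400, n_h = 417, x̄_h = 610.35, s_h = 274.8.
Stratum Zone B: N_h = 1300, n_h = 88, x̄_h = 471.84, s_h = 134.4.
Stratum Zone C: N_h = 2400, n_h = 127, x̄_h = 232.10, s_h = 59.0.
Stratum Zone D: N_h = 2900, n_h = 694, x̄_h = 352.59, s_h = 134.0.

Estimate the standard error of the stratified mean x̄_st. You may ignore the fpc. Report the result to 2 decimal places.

V̂(x̄_st) = Σ W_h² s_h²/n_h, with W_h = N_h/N and N = 9000:
  stratum Zone A: (2400/9000)²·274.8²/417 = 12.8776
  stratum Zone B: (1300/9000)²·134.4²/88 = 4.2827
  stratum Zone C: (2400/9000)²·59.0²/127 = 1.94912
  stratum Zone D: (2900/9000)²·134.0²/694 = 2.68634
V̂(x̄_st) = 21.7958
SE(x̄_st) = √21.7958 = 4.66859

SE(x̄_st) ≈ 4.67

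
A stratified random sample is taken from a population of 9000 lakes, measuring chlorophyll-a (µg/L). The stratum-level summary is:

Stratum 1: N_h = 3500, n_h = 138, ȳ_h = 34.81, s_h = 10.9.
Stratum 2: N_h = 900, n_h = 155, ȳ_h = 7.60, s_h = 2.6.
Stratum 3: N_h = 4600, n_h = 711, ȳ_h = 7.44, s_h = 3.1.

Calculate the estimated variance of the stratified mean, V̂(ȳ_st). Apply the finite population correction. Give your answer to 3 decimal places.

V̂(ȳ_st) ≈ 0.128

V̂(ȳ_st) = Σ W_h² (1 − n_h/N_h) s_h²/n_h, with W_h = N_h/N and N = 9000:
  stratum 1: (3500/9000)²·(1 − 138/3500)·10.9²/138 = 0.12507
  stratum 2: (900/9000)²·(1 − 155/900)·2.6²/155 = 0.000361018
  stratum 3: (4600/9000)²·(1 − 711/4600)·3.1²/711 = 0.00298514
V̂(ȳ_st) = 0.128417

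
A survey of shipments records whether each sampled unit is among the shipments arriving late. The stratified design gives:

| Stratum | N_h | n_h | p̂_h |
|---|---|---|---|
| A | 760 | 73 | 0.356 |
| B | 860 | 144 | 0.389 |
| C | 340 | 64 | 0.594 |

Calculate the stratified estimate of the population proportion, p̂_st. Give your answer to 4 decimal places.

N = 1960; stratum weights W_h = N_h/N.
p̂_st = Σ W_h p̂_h = (760·0.356 + 860·0.389 + 340·0.594)/1960 = 0.41177

p̂_st ≈ 0.4118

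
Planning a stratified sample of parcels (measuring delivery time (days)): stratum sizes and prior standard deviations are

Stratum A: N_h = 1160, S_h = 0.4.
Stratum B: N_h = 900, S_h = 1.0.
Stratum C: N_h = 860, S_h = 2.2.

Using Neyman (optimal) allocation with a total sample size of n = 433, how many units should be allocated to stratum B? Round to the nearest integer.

120

Neyman allocation: n_h = n · N_h S_h / Σ N_i S_i, with n = 433.
  stratum A: N_h·S_h = 1160·0.4 = 464.00
  stratum B: N_h·S_h = 900·1.0 = 900.00
  stratum C: N_h·S_h = 860·2.2 = 1892.00
Σ N_h S_h = 3256.00
n for stratum B = 433·900.00/3256.00 = 119.687 → 120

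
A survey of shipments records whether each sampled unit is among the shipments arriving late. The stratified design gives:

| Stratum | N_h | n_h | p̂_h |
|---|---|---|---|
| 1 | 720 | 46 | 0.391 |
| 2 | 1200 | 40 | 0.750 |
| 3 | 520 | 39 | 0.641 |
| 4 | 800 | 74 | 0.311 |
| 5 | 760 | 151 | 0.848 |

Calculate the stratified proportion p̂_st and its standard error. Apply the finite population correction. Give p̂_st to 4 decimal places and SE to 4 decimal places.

p̂_st ≈ 0.6020, SE ≈ 0.0284

N = 4000; stratum weights W_h = N_h/N.
p̂_st = Σ W_h p̂_h = (720·0.391 + 1200·0.750 + 520·0.641 + 800·0.311 + 760·0.848)/4000 = 0.60203
V̂(p̂_st) = Σ W_h² (1 − n_h/N_h) p̂_h(1−p̂_h)/(n_h−1):
  stratum 1: (720/4000)²·(1 − 46/720)·0.391·0.609/45 = 0.000160492
  stratum 2: (1200/4000)²·(1 − 40/1200)·0.750·0.250/39 = 0.000418269
  stratum 3: (520/4000)²·(1 − 39/520)·0.641·0.359/38 = 9.46667e-05
  stratum 4: (800/4000)²·(1 − 74/800)·0.311·0.689/73 = 0.000106552
  stratum 5: (760/4000)²·(1 − 151/760)·0.848·0.152/150 = 2.48576e-05
V̂(p̂_st) = 0.000804838; SE = √V̂ = 0.0283697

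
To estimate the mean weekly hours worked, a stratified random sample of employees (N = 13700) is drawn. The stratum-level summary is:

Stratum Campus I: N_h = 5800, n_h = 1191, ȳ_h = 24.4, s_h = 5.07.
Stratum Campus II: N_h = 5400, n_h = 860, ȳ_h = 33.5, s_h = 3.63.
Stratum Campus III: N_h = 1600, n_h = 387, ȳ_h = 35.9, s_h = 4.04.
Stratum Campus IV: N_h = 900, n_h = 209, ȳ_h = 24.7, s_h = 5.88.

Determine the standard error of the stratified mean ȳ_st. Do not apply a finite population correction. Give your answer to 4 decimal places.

V̂(ȳ_st) = Σ W_h² s_h²/n_h, with W_h = N_h/N and N = 13700:
  stratum Campus I: (5800/13700)²·5.07²/1191 = 0.00386829
  stratum Campus II: (5400/13700)²·3.63²/860 = 0.00238046
  stratum Campus III: (1600/13700)²·4.04²/387 = 0.000575242
  stratum Campus IV: (900/13700)²·5.88²/209 = 0.000713924
V̂(ȳ_st) = 0.00753792
SE(ȳ_st) = √0.00753792 = 0.0868212

SE(ȳ_st) ≈ 0.0868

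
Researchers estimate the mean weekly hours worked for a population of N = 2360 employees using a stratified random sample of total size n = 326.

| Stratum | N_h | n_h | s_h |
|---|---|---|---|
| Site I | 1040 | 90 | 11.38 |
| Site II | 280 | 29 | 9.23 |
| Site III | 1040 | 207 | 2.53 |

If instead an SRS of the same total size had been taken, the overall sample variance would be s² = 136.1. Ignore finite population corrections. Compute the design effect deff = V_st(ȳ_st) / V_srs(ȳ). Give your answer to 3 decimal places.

V̂(ȳ_st) = Σ W_h² s_h²/n_h, with W_h = N_h/N and N = 2360:
  stratum Site I: (1040/2360)²·11.38²/90 = 0.279438
  stratum Site II: (280/2360)²·9.23²/29 = 0.0413521
  stratum Site III: (1040/2360)²·2.53²/207 = 0.006005
V_st = 0.326795
V_srs = s²/n = 136.1/326 = 0.417485
deff = V_st / V_srs = 0.326795/0.417485 = 0.7828

deff ≈ 0.783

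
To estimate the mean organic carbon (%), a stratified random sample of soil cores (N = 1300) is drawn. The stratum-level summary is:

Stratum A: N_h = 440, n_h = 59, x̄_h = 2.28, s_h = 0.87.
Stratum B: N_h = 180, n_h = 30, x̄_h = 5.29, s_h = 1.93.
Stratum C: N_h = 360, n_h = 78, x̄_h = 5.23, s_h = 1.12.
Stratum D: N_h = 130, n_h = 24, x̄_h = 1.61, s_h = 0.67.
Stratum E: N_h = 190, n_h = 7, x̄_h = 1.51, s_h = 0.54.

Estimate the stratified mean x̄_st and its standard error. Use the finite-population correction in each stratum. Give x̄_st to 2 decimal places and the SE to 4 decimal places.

x̄_st ≈ 3.33, SE ≈ 0.0723

x̄_st = Σ W_h x̄_h = (440·2.28 + 180·5.29 + 360·5.23 + 130·1.61 + 190·1.51)/1300 = 3.33415
V̂(x̄_st) = Σ W_h² (1 − n_h/N_h) s_h²/n_h, with W_h = N_h/N and N = 1300:
  stratum A: (440/1300)²·(1 − 59/440)·0.87²/59 = 0.00127256
  stratum B: (180/1300)²·(1 − 30/180)·1.93²/30 = 0.00198367
  stratum C: (360/1300)²·(1 − 78/360)·1.12²/78 = 0.000966065
  stratum D: (130/1300)²·(1 − 24/130)·0.67²/24 = 0.000152511
  stratum E: (190/1300)²·(1 − 7/190)·0.54²/7 = 0.000857053
V̂(x̄_st) = 0.00523186
SE(x̄_st) = √0.00523186 = 0.0723316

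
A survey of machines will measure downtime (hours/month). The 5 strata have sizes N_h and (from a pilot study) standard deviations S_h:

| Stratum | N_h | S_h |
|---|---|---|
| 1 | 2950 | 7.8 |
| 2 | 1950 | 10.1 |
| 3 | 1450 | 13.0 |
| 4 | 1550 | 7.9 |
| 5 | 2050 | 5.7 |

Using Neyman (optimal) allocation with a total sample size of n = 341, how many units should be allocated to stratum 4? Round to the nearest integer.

Neyman allocation: n_h = n · N_h S_h / Σ N_i S_i, with n = 341.
  stratum 1: N_h·S_h = 2950·7.8 = 23010.00
  stratum 2: N_h·S_h = 1950·10.1 = 19695.00
  stratum 3: N_h·S_h = 1450·13.0 = 18850.00
  stratum 4: N_h·S_h = 1550·7.9 = 12245.00
  stratum 5: N_h·S_h = 2050·5.7 = 11685.00
Σ N_h S_h = 85485.00
n for stratum 4 = 341·12245.00/85485.00 = 48.845 → 49

49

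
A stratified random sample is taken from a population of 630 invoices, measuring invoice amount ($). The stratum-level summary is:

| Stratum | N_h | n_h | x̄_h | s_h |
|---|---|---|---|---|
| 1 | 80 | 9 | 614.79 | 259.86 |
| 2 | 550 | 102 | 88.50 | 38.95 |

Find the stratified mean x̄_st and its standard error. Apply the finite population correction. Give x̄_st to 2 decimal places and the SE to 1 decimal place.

x̄_st = Σ W_h x̄_h = (80·614.79 + 550·88.50)/630 = 155.33048
V̂(x̄_st) = Σ W_h² (1 − n_h/N_h) s_h²/n_h, with W_h = N_h/N and N = 630:
  stratum 1: (80/630)²·(1 − 9/80)·259.86²/9 = 107.375
  stratum 2: (550/630)²·(1 − 102/550)·38.95²/102 = 9.23367
V̂(x̄_st) = 116.609
SE(x̄_st) = √116.609 = 10.7986

x̄_st ≈ 155.33, SE ≈ 10.8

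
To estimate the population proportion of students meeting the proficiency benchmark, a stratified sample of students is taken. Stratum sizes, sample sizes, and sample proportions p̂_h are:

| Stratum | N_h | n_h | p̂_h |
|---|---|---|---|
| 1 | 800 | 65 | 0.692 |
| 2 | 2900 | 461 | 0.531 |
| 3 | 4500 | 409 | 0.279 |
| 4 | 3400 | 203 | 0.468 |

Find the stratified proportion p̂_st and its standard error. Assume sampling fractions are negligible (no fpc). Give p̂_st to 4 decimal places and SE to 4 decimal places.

p̂_st ≈ 0.4259, SE ≈ 0.0152

N = 11600; stratum weights W_h = N_h/N.
p̂_st = Σ W_h p̂_h = (800·0.692 + 2900·0.531 + 4500·0.279 + 3400·0.468)/11600 = 0.42588
V̂(p̂_st) = Σ W_h² p̂_h(1−p̂_h)/(n_h−1):
  stratum 1: (800/11600)²·0.692·0.308/64 = 1.58395e-05
  stratum 2: (2900/11600)²·0.531·0.469/460 = 3.38368e-05
  stratum 3: (4500/11600)²·0.279·0.721/408 = 7.41973e-05
  stratum 4: (3400/11600)²·0.468·0.532/202 = 0.000105888
V̂(p̂_st) = 0.000229762; SE = √V̂ = 0.0151579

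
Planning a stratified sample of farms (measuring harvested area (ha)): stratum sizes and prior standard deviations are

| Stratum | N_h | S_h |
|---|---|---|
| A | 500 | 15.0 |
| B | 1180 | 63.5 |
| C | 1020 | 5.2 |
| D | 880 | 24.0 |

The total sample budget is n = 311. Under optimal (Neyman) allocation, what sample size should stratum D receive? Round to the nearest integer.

60

Neyman allocation: n_h = n · N_h S_h / Σ N_i S_i, with n = 311.
  stratum A: N_h·S_h = 500·15.0 = 7500.00
  stratum B: N_h·S_h = 1180·63.5 = 74930.00
  stratum C: N_h·S_h = 1020·5.2 = 5304.00
  stratum D: N_h·S_h = 880·24.0 = 21120.00
Σ N_h S_h = 108854.00
n for stratum D = 311·21120.00/108854.00 = 60.341 → 60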